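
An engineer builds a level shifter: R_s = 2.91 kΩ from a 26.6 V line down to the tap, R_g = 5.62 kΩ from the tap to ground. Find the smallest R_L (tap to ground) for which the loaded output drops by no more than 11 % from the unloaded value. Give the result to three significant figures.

Output resistance R_th = R_s‖R_g = (2.91 × 5.62)/8.530 = 1.917 kΩ.
The fractional drop is R_th/(R_th + R_L); requiring this ≤ 0.110 gives R_L ≥ R_th(1/0.110 − 1) = 1.917 × 8.091 = 15.5 kΩ.

R_L(min) ≈ 15.5 kΩ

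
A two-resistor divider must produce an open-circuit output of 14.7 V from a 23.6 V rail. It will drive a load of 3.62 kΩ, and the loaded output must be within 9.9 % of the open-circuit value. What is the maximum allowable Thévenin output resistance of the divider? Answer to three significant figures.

R_th ≤ 398 Ω

Loading drop = R_th/(R_th + R_L) ≤ 0.0990, so R_th ≤ R_L · ε/(1−ε) = 3.62 kΩ × 0.0990/0.9010 = 398 Ω.
(Any R1, R2 with R2/(R1+R2) = 0.623 and R1‖R2 ≤ 398 Ω will meet the spec.)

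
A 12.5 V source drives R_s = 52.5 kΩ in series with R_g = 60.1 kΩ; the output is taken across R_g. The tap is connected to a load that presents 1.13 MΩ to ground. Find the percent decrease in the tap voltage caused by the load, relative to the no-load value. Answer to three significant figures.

The divider's output (Thévenin) resistance is R_s‖R_g = 28.02 kΩ.
Fractional drop under load = R_th/(R_th + R_L) = 28.02 / (28.02 + 1130) = 0.02420.
So the output falls by 2.42 %.

2.42 %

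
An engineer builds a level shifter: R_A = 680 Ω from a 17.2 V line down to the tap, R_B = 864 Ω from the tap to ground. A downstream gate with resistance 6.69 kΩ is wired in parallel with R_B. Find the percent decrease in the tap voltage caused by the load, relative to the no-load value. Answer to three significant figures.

5.38 %

The divider's output (Thévenin) resistance is R_A‖R_B = 380.5 Ω.
Fractional drop under load = R_th/(R_th + R_L) = 380.5 / (380.5 + 6690) = 0.05382.
So the output falls by 5.38 %.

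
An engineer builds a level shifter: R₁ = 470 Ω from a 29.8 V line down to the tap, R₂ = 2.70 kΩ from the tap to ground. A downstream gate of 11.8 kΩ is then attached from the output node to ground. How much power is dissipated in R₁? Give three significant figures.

P ≈ 58.7 mW

Total resistance from the source is R₁ + (R₂‖R_L) = 2667 Ω, so I = 29.8/2667 Ω = 11.17 mA.
P = I²·R₁ = (11.17 mA)² × 470 Ω = 58.7 mW.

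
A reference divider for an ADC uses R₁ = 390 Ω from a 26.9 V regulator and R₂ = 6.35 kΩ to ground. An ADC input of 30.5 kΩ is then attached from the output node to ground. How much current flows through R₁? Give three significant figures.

R₂‖R_L = 5256 Ω, so the source sees R₁ + R₂‖R_L = 5646 Ω.
I = 26.9 V / 5646 Ω = 4.76 mA.

I ≈ 4.76 mA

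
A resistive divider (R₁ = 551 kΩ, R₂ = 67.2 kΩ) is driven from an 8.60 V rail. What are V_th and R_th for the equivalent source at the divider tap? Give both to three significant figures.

V_th = 0.935 V, R_th = 59.9 kΩ

V_th is the open-circuit tap voltage: 8.60 × 67.2/(551 + 67.2) = 0.935 V.
With the supply zeroed, R₁ and R₂ appear in parallel from the tap: R_th = R₁‖R₂ = (551 × 67.2)/618.2 = 59.9 kΩ.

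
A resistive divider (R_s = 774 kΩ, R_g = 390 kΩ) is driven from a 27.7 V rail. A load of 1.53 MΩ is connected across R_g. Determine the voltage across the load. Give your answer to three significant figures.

V_out ≈ 7.94 V

The load sits in parallel with R_g: R_g‖R_L = (390 × 1530) / (390 + 1530) = 310.8 kΩ.
V_out = 27.7 × 310.8 / (774 + 310.8) = 27.7 × 310.8/1085 = 7.94 V.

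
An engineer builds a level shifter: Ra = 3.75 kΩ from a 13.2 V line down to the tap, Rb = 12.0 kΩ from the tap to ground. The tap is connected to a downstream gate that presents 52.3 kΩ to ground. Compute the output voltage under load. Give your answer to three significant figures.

V_out ≈ 9.54 V

The load sits in parallel with Rb: Rb‖R_L = (12.0 × 52.3) / (12.0 + 52.3) = 9.760 kΩ.
V_out = 13.2 × 9.760 / (3.75 + 9.760) = 13.2 × 9.760/13.51 = 9.54 V.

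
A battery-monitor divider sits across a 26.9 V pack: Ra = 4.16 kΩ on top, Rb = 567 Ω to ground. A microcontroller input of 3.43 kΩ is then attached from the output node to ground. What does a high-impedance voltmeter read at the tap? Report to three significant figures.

V_out ≈ 2.82 V

The load sits in parallel with Rb: Rb‖R_L = (567 × 3430) / (567 + 3430) = 486.6 Ω.
V_out = 26.9 × 486.6 / (4160 + 486.6) = 26.9 × 486.6/4647 = 2.82 V.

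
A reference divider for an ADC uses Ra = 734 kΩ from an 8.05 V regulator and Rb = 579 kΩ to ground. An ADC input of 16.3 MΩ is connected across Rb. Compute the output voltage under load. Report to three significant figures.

V_out ≈ 3.48 V

The load sits in parallel with Rb: Rb‖R_L = (579 × 16300) / (579 + 16300) = 559.1 kΩ.
V_out = 8.05 × 559.1 / (734 + 559.1) = 8.05 × 559.1/1293 = 3.48 V.
(Unloaded it would have been 3.55 V.)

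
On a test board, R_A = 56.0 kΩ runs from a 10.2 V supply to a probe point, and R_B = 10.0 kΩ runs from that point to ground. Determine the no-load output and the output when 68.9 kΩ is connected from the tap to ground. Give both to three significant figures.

Open-circuit: V = 10.2 × 10.0/(56.0 + 10.0) = 1.55 V.
With the load, R_B becomes R_B‖R_L = 8.733 kΩ, so V = 10.2 × 8.733/64.73 = 1.38 V.

Unloaded: 1.55 V; loaded: 1.38 V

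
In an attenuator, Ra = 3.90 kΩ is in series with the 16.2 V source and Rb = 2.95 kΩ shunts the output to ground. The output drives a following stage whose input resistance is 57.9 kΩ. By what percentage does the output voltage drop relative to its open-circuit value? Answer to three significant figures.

2.82 %

The divider's output (Thévenin) resistance is Ra‖Rb = 1.680 kΩ.
Fractional drop under load = R_th/(R_th + R_L) = 1.680 / (1.680 + 57.9) = 0.02819.
So the output falls by 2.82 %.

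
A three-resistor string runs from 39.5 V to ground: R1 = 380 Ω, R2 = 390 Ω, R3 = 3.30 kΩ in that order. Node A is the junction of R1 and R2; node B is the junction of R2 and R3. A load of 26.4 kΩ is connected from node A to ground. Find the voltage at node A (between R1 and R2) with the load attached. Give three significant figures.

V ≈ 35.4 V

Below node A the series string R2+R3 = 3690 Ω sits in parallel with the 26400 Ω load: 3237 Ω.
V_A = 39.5 × 3237/(380 + 3237) = 35.4 V.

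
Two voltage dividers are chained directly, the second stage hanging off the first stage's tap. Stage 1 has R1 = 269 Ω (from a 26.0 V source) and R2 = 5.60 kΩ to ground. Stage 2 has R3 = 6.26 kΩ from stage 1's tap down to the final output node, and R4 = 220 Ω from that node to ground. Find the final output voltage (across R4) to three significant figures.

Stage 2 presents R3+R4 = 6480 Ω as a load on stage 1's tap.
Stage 1's lower leg becomes R2‖(R3+R4) = 3004 Ω, so V_mid = 26.0 × 3004/3273 = 23.86 V.
Stage 2 is itself unloaded: V_out = V_mid × R4/(R3+R4) = 23.86 × 220/6480 = 0.810 V.

V_out ≈ 0.810 V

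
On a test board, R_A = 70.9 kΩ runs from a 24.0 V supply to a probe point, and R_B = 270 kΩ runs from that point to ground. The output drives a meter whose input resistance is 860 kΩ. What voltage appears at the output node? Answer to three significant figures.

V_out ≈ 17.8 V

The load sits in parallel with R_B: R_B‖R_L = (270 × 860) / (270 + 860) = 205.5 kΩ.
V_out = 24.0 × 205.5 / (70.9 + 205.5) = 24.0 × 205.5/276.4 = 17.8 V.
(Unloaded it would have been 19.0 V.)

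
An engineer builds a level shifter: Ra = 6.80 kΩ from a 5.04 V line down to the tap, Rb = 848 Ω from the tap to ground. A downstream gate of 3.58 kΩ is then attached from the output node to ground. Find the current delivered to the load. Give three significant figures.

Rb‖R_L = 685.6 Ω; V_out = 5.04 × 685.6/7486 = 0.4616 V.
I_L = V_out / R_L = 0.4616 / 3.58 kΩ = 0.129 mA.

I_L ≈ 0.129 mA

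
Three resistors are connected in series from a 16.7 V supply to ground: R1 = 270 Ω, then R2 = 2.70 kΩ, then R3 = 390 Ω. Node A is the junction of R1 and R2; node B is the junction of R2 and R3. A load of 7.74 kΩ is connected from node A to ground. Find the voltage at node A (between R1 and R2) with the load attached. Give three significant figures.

V ≈ 14.9 V

Below node A the series string R2+R3 = 3090 Ω sits in parallel with the 7740 Ω load: 2208 Ω.
V_A = 16.7 × 2208/(270 + 2208) = 14.9 V.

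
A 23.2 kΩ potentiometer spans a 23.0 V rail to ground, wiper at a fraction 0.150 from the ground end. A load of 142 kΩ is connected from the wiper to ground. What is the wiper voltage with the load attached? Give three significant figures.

V ≈ 3.38 V

The wiper splits the pot into (1−α)R = 19.72 kΩ above and αR = 3.480 kΩ below.
Lower section ‖ load = 3.397 kΩ.
V_wiper = 23.0 × 3.397/(19.72 + 3.397) = 3.38 V.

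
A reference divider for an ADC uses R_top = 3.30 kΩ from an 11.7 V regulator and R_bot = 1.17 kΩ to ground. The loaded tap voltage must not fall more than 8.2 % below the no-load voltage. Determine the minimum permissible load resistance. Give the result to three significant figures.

Output resistance R_th = R_top‖R_bot = (3300 × 1170)/4470 = 863.8 Ω.
The fractional drop is R_th/(R_th + R_L); requiring this ≤ 0.0820 gives R_L ≥ R_th(1/0.0820 − 1) = 863.8 × 11.20 = 9.67 kΩ.

R_L(min) ≈ 9.67 kΩ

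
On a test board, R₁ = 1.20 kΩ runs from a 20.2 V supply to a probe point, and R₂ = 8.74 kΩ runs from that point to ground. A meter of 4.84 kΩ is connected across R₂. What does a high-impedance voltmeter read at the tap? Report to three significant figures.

V_out ≈ 14.6 V

The load sits in parallel with R₂: R₂‖R_L = (8.74 × 4.84) / (8.74 + 4.84) = 3.115 kΩ.
V_out = 20.2 × 3.115 / (1.20 + 3.115) = 20.2 × 3.115/4.315 = 14.6 V.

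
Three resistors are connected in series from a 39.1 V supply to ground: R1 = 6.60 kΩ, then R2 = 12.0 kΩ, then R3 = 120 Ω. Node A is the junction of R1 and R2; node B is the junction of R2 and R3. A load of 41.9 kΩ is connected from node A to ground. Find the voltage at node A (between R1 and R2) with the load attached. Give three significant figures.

Below node A the series string R2+R3 = 12120 Ω sits in parallel with the 41900 Ω load: 9401 Ω.
V_A = 39.1 × 9401/(6600 + 9401) = 23.0 V.

V ≈ 23.0 V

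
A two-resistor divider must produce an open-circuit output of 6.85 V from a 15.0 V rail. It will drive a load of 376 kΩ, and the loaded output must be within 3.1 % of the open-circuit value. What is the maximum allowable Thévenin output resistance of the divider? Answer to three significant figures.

R_th ≤ 12.0 kΩ

Loading drop = R_th/(R_th + R_L) ≤ 0.0310, so R_th ≤ R_L · ε/(1−ε) = 376 kΩ × 0.0310/0.9690 = 12.0 kΩ.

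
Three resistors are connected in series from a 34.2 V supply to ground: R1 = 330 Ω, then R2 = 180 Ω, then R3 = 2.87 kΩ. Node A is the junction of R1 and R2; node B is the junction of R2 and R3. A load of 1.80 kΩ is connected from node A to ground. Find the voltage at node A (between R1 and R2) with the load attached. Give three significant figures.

Below node A the series string R2+R3 = 3050 Ω sits in parallel with the 1800 Ω load: 1132 Ω.
V_A = 34.2 × 1132/(330 + 1132) = 26.5 V.

V ≈ 26.5 V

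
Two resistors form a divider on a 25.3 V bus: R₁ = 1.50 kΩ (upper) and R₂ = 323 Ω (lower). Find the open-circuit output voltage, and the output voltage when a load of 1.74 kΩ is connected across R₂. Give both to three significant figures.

Unloaded: 4.48 V; loaded: 3.89 V

Open-circuit: V = 25.3 × 323/(1500 + 323) = 4.48 V.
With the load, R₂ becomes R₂‖R_L = 272.4 Ω, so V = 25.3 × 272.4/1772 = 3.89 V.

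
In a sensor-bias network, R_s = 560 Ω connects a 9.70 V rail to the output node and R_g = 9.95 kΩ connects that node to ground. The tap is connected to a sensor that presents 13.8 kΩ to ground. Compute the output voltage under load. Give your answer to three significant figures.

V_out ≈ 8.84 V

The load sits in parallel with R_g: R_g‖R_L = (9950 × 13800) / (9950 + 13800) = 5781 Ω.
V_out = 9.70 × 5781 / (560 + 5781) = 9.70 × 5781/6341 = 8.84 V.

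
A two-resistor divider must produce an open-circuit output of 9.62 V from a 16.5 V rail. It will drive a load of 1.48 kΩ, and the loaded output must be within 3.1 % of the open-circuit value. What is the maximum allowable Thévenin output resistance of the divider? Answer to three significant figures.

Loading drop = R_th/(R_th + R_L) ≤ 0.0310, so R_th ≤ R_L · ε/(1−ε) = 1.48 kΩ × 0.0310/0.9690 = 47.3 Ω.

R_th ≤ 47.3 Ω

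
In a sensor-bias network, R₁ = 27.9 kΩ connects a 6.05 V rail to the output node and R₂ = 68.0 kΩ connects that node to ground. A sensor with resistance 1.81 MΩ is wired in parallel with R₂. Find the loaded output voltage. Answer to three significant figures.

The load sits in parallel with R₂: R₂‖R_L = (68.0 × 1810) / (68.0 + 1810) = 65.54 kΩ.
V_out = 6.05 × 65.54 / (27.9 + 65.54) = 6.05 × 65.54/93.44 = 4.24 V.

V_out ≈ 4.24 V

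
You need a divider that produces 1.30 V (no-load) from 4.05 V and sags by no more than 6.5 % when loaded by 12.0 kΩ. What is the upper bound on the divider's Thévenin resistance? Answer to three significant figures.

R_th ≤ 834 Ω

Loading drop = R_th/(R_th + R_L) ≤ 0.0650, so R_th ≤ R_L · ε/(1−ε) = 12.0 kΩ × 0.0650/0.9350 = 834 Ω.
(Any R1, R2 with R2/(R1+R2) = 0.321 and R1‖R2 ≤ 834 Ω will meet the spec.)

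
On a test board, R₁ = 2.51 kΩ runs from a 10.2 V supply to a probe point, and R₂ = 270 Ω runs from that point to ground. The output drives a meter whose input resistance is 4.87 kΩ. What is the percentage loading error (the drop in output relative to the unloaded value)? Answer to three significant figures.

4.77 %

The divider's output (Thévenin) resistance is R₁‖R₂ = 243.8 Ω.
Fractional drop under load = R_th/(R_th + R_L) = 243.8 / (243.8 + 4870) = 0.04767.
So the output falls by 4.77 %.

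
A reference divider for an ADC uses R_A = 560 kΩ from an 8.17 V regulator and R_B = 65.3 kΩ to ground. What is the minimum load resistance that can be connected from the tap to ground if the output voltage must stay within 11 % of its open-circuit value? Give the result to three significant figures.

Output resistance R_th = R_A‖R_B = (560 × 65.3)/625.3 = 58.48 kΩ.
The fractional drop is R_th/(R_th + R_L); requiring this ≤ 0.110 gives R_L ≥ R_th(1/0.110 − 1) = 58.48 × 8.091 = 473 kΩ.

R_L(min) ≈ 473 kΩ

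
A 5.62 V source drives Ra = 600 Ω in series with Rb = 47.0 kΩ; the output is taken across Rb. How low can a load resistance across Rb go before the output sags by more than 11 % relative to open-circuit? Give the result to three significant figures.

Output resistance R_th = Ra‖Rb = (600 × 47000)/47600 = 592.4 Ω.
The fractional drop is R_th/(R_th + R_L); requiring this ≤ 0.110 gives R_L ≥ R_th(1/0.110 − 1) = 592.4 × 8.091 = 4.79 kΩ.

R_L(min) ≈ 4.79 kΩ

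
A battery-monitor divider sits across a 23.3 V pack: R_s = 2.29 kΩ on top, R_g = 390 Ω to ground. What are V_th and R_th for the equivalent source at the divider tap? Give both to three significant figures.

V_th is the open-circuit tap voltage: 23.3 × 390/(2290 + 390) = 3.39 V.
With the supply zeroed, R_s and R_g appear in parallel from the tap: R_th = R_s‖R_g = (2290 × 390)/2680 = 333 Ω.

V_th = 3.39 V, R_th = 333 Ω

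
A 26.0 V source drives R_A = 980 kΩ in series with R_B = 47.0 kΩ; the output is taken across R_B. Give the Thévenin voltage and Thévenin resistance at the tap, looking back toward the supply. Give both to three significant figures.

V_th = 1.19 V, R_th = 44.8 kΩ

V_th is the open-circuit tap voltage: 26.0 × 47.0/(980 + 47.0) = 1.19 V.
With the supply zeroed, R_A and R_B appear in parallel from the tap: R_th = R_A‖R_B = (980 × 47.0)/1027 = 44.8 kΩ.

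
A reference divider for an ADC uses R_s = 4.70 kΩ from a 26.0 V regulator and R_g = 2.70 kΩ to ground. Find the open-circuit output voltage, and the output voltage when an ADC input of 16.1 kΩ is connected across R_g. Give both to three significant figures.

Unloaded: 9.49 V; loaded: 8.57 V

Open-circuit: V = 26.0 × 2.70/(4.70 + 2.70) = 9.49 V.
With the load, R_g becomes R_g‖R_L = 2.312 kΩ, so V = 26.0 × 2.312/7.012 = 8.57 V.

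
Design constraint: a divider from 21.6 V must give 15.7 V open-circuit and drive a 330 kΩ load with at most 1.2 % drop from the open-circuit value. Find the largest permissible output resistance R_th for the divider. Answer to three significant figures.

R_th ≤ 4.01 kΩ

Loading drop = R_th/(R_th + R_L) ≤ 0.0120, so R_th ≤ R_L · ε/(1−ε) = 330 kΩ × 0.0120/0.9880 = 4.01 kΩ.
(Any R1, R2 with R2/(R1+R2) = 0.727 and R1‖R2 ≤ 4.01 kΩ will meet the spec.)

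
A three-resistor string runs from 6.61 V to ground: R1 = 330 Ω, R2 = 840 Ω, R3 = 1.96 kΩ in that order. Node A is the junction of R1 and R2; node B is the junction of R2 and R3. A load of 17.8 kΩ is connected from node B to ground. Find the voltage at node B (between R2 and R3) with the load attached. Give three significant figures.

At node B, R3 is in parallel with the load: R3‖R_L = 1766 Ω.
Below node A the resistance is R2 + (R3‖R_L) = 2606 Ω, so V_A = 6.61 × 2606/2936 = 5.867 V.
Then V_B = V_A × (R3‖R_L)/(R2 + R3‖R_L) = 5.867 × 1766/2606 = 3.98 V.

V ≈ 3.98 V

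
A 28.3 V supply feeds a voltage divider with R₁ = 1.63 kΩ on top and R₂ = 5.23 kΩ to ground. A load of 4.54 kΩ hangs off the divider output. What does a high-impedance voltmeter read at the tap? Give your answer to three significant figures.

The load sits in parallel with R₂: R₂‖R_L = (5.23 × 4.54) / (5.23 + 4.54) = 2.430 kΩ.
V_out = 28.3 × 2.430 / (1.63 + 2.430) = 28.3 × 2.430/4.060 = 16.9 V.

V_out ≈ 16.9 V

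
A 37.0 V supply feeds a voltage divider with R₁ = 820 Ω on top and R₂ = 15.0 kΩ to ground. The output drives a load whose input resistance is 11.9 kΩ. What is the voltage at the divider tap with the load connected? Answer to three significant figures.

V_out ≈ 32.9 V

The load sits in parallel with R₂: R₂‖R_L = (15000 × 11900) / (15000 + 11900) = 6636 Ω.
V_out = 37.0 × 6636 / (820 + 6636) = 37.0 × 6636/7456 = 32.9 V.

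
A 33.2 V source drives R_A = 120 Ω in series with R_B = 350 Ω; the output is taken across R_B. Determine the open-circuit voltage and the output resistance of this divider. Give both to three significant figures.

V_th is the open-circuit tap voltage: 33.2 × 350/(120 + 350) = 24.7 V.
With the supply zeroed, R_A and R_B appear in parallel from the tap: R_th = R_A‖R_B = (120 × 350)/470.0 = 89.4 Ω.

V_th = 24.7 V, R_th = 89.4 Ω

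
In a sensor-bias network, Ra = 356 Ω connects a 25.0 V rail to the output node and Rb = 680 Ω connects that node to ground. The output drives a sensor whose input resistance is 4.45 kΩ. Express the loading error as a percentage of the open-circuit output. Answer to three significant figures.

The divider's output (Thévenin) resistance is Ra‖Rb = 233.7 Ω.
Fractional drop under load = R_th/(R_th + R_L) = 233.7 / (233.7 + 4450) = 0.04989.
So the output falls by 4.99 %.

4.99 %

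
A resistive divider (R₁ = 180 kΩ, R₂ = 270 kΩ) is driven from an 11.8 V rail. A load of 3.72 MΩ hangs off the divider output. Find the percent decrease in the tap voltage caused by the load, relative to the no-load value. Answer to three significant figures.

The divider's output (Thévenin) resistance is R₁‖R₂ = 108.0 kΩ.
Fractional drop under load = R_th/(R_th + R_L) = 108.0 / (108.0 + 3720) = 0.02821.
So the output falls by 2.82 %.

2.82 %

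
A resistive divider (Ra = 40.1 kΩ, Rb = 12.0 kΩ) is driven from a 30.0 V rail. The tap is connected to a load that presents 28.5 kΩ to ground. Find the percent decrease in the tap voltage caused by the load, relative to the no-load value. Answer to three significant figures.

24.5 %

The divider's output (Thévenin) resistance is Ra‖Rb = 9.236 kΩ.
Fractional drop under load = R_th/(R_th + R_L) = 9.236 / (9.236 + 28.5) = 0.2448.
So the output falls by 24.5 %.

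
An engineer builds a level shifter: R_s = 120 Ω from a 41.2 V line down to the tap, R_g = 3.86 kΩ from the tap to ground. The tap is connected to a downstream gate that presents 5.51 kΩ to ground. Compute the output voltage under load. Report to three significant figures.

The load sits in parallel with R_g: R_g‖R_L = (3860 × 5510) / (3860 + 5510) = 2270 Ω.
V_out = 41.2 × 2270 / (120 + 2270) = 41.2 × 2270/2390 = 39.1 V.

V_out ≈ 39.1 V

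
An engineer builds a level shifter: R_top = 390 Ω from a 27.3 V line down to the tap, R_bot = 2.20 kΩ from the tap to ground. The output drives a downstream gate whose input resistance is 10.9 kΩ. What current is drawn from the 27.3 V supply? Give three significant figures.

R_bot‖R_L = 1831 Ω, so the source sees R_top + R_bot‖R_L = 2221 Ω.
I = 27.3 V / 2221 Ω = 12.3 mA.

I ≈ 12.3 mA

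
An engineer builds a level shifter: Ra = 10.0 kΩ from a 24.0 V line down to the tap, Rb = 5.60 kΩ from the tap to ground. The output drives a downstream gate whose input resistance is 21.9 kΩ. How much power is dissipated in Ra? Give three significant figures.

Total resistance from the source is Ra + (Rb‖R_L) = 14.46 kΩ, so I = 24.0/14.46 kΩ = 1.660 mA.
P = I²·Ra = (1.660 mA)² × 10.0 kΩ = 27.5 mW.

P ≈ 27.5 mW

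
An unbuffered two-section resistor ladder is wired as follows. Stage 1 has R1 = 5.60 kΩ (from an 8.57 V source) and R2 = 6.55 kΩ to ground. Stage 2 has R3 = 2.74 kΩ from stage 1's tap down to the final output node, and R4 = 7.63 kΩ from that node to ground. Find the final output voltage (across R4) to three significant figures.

Stage 2 presents R3+R4 = 10.37 kΩ as a load on stage 1's tap.
Stage 1's lower leg becomes R2‖(R3+R4) = 4.014 kΩ, so V_mid = 8.57 × 4.014/9.614 = 3.578 V.
Stage 2 is itself unloaded: V_out = V_mid × R4/(R3+R4) = 3.578 × 7.63/10.37 = 2.63 V.

V_out ≈ 2.63 V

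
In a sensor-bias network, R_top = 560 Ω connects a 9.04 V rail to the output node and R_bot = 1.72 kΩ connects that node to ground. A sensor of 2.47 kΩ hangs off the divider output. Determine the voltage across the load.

The load sits in parallel with R_bot: R_bot‖R_L = (1720 × 2470) / (1720 + 2470) = 1014 Ω.
V_out = 9.04 × 1014 / (560 + 1014) = 9.04 × 1014/1574 = 5.82 V.

V_out ≈ 5.82 V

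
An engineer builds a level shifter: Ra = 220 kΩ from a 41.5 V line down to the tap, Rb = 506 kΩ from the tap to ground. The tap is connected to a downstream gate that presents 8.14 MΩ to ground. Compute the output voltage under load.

The load sits in parallel with Rb: Rb‖R_L = (506 × 8140) / (506 + 8140) = 476.4 kΩ.
V_out = 41.5 × 476.4 / (220 + 476.4) = 41.5 × 476.4/696.4 = 28.4 V.

V_out ≈ 28.4 V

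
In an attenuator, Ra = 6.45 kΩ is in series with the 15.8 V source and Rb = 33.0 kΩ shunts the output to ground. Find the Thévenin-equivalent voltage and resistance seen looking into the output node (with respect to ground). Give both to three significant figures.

V_th is the open-circuit tap voltage: 15.8 × 33.0/(6.45 + 33.0) = 13.2 V.
With the supply zeroed, Ra and Rb appear in parallel from the tap: R_th = Ra‖Rb = (6.45 × 33.0)/39.45 = 5.40 kΩ.

V_th = 13.2 V, R_th = 5.40 kΩ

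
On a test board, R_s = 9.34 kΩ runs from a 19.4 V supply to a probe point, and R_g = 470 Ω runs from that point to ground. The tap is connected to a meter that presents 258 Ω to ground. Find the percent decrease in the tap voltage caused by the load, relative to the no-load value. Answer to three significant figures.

The divider's output (Thévenin) resistance is R_s‖R_g = 447.5 Ω.
Fractional drop under load = R_th/(R_th + R_L) = 447.5 / (447.5 + 258) = 0.6343.
So the output falls by 63.4 %.

63.4 %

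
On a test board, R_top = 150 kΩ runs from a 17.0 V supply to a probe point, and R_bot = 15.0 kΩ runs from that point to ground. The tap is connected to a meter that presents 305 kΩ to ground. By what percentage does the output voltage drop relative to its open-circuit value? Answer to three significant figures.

The divider's output (Thévenin) resistance is R_top‖R_bot = 13.64 kΩ.
Fractional drop under load = R_th/(R_th + R_L) = 13.64 / (13.64 + 305) = 0.04280.
So the output falls by 4.28 %.

4.28 %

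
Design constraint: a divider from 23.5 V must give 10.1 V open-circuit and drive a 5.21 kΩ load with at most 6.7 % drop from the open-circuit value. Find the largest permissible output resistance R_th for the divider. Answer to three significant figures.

R_th ≤ 374 Ω

Loading drop = R_th/(R_th + R_L) ≤ 0.0670, so R_th ≤ R_L · ε/(1−ε) = 5.21 kΩ × 0.0670/0.9330 = 374 Ω.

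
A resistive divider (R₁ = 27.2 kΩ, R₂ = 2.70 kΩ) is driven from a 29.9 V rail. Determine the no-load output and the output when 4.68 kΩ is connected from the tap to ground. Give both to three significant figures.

Unloaded: 2.70 V; loaded: 1.77 V

Open-circuit: V = 29.9 × 2.70/(27.2 + 2.70) = 2.70 V.
With the load, R₂ becomes R₂‖R_L = 1.712 kΩ, so V = 29.9 × 1.712/28.91 = 1.77 V.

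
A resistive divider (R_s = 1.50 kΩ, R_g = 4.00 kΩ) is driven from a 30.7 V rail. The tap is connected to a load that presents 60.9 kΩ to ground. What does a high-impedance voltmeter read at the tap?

V_out ≈ 21.9 V

The load sits in parallel with R_g: R_g‖R_L = (4.00 × 60.9) / (4.00 + 60.9) = 3.753 kΩ.
V_out = 30.7 × 3.753 / (1.50 + 3.753) = 30.7 × 3.753/5.253 = 21.9 V.
(Unloaded it would have been 22.3 V.)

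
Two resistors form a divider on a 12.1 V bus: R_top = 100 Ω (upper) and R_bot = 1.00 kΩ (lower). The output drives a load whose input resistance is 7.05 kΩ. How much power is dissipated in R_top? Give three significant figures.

P ≈ 15.4 mW

Total resistance from the source is R_top + (R_bot‖R_L) = 975.8 Ω, so I = 12.1/975.8 Ω = 12.40 mA.
P = I²·R_top = (12.40 mA)² × 100 Ω = 15.4 mW.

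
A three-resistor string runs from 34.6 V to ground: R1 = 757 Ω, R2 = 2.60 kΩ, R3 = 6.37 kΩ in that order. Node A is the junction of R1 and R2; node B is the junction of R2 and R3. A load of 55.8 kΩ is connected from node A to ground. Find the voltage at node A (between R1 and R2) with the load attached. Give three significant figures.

Below node A the series string R2+R3 = 8970 Ω sits in parallel with the 55800 Ω load: 7728 Ω.
V_A = 34.6 × 7728/(757 + 7728) = 31.5 V.

V ≈ 31.5 V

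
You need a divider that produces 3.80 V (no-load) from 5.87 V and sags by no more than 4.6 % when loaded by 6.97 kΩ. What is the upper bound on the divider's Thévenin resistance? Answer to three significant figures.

R_th ≤ 336 Ω

Loading drop = R_th/(R_th + R_L) ≤ 0.0460, so R_th ≤ R_L · ε/(1−ε) = 6.97 kΩ × 0.0460/0.9540 = 336 Ω.
(Any R1, R2 with R2/(R1+R2) = 0.647 and R1‖R2 ≤ 336 Ω will meet the spec.)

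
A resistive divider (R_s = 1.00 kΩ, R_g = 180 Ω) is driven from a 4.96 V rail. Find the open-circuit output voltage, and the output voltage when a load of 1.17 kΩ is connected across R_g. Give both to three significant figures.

Unloaded: 0.757 V; loaded: 0.669 V

Open-circuit: V = 4.96 × 180/(1000 + 180) = 0.757 V.
With the load, R_g becomes R_g‖R_L = 156.0 Ω, so V = 4.96 × 156.0/1156 = 0.669 V.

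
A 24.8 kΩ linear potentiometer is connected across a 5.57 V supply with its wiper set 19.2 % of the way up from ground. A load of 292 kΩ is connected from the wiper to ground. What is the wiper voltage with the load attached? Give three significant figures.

V ≈ 1.06 V

The wiper splits the pot into (1−α)R = 20.04 kΩ above and αR = 4.762 kΩ below.
Lower section ‖ load = 4.685 kΩ.
V_wiper = 5.57 × 4.685/(20.04 + 4.685) = 1.06 V.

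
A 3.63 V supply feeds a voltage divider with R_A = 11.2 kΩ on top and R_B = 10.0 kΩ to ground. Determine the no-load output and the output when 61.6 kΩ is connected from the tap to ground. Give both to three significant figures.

Unloaded: 1.71 V; loaded: 1.58 V

Open-circuit: V = 3.63 × 10.0/(11.2 + 10.0) = 1.71 V.
With the load, R_B becomes R_B‖R_L = 8.603 kΩ, so V = 3.63 × 8.603/19.80 = 1.58 V.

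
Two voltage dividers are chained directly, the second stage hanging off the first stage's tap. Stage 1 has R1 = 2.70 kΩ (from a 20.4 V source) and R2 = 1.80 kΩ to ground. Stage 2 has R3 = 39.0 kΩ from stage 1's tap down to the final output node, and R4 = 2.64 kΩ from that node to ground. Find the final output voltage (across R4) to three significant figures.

V_out ≈ 0.504 V

Stage 2 presents R3+R4 = 41.64 kΩ as a load on stage 1's tap.
Stage 1's lower leg becomes R2‖(R3+R4) = 1.725 kΩ, so V_mid = 20.4 × 1.725/4.425 = 7.954 V.
Stage 2 is itself unloaded: V_out = V_mid × R4/(R3+R4) = 7.954 × 2.64/41.64 = 0.504 V.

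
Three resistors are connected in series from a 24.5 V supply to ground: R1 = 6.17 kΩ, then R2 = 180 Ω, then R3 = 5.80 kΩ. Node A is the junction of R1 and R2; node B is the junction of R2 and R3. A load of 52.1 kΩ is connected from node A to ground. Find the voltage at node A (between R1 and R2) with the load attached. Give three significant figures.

Below node A the series string R2+R3 = 5980 Ω sits in parallel with the 52100 Ω load: 5364 Ω.
V_A = 24.5 × 5364/(6170 + 5364) = 11.4 V.

V ≈ 11.4 V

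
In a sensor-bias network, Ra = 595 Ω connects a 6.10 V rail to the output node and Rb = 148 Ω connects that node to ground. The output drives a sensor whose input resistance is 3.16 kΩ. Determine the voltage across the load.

The load sits in parallel with Rb: Rb‖R_L = (148 × 3160) / (148 + 3160) = 141.4 Ω.
V_out = 6.10 × 141.4 / (595 + 141.4) = 6.10 × 141.4/736.4 = 1.17 V.
(Unloaded it would have been 1.22 V.)

V_out ≈ 1.17 V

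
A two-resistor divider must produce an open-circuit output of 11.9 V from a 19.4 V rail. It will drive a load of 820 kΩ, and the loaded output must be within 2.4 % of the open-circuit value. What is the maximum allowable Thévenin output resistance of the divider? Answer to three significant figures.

R_th ≤ 20.2 kΩ

Loading drop = R_th/(R_th + R_L) ≤ 0.0240, so R_th ≤ R_L · ε/(1−ε) = 820 kΩ × 0.0240/0.9760 = 20.2 kΩ.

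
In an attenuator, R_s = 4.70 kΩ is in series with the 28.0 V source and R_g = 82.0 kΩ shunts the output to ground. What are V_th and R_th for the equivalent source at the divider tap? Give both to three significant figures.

V_th is the open-circuit tap voltage: 28.0 × 82.0/(4.70 + 82.0) = 26.5 V.
With the supply zeroed, R_s and R_g appear in parallel from the tap: R_th = R_s‖R_g = (4.70 × 82.0)/86.70 = 4.45 kΩ.

V_th = 26.5 V, R_th = 4.45 kΩ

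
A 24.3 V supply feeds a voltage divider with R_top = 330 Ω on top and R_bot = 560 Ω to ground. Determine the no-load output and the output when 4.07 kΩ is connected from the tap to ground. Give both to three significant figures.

Unloaded: 15.3 V; loaded: 14.5 V

Open-circuit: V = 24.3 × 560/(330 + 560) = 15.3 V.
With the load, R_bot becomes R_bot‖R_L = 492.3 Ω, so V = 24.3 × 492.3/822.3 = 14.5 V.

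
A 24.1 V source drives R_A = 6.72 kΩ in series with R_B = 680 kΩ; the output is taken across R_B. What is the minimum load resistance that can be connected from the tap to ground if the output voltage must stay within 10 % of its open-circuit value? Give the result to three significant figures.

Output resistance R_th = R_A‖R_B = (6.72 × 680)/686.7 = 6.654 kΩ.
The fractional drop is R_th/(R_th + R_L); requiring this ≤ 0.100 gives R_L ≥ R_th(1/0.100 − 1) = 6.654 × 9.000 = 59.9 kΩ.

R_L(min) ≈ 59.9 kΩ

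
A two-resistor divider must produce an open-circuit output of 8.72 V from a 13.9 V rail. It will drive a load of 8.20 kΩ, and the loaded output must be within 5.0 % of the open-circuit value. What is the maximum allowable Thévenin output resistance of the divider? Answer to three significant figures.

R_th ≤ 432 Ω

Loading drop = R_th/(R_th + R_L) ≤ 0.0500, so R_th ≤ R_L · ε/(1−ε) = 8.20 kΩ × 0.0500/0.9500 = 432 Ω.
(Any R1, R2 with R2/(R1+R2) = 0.627 and R1‖R2 ≤ 432 Ω will meet the spec.)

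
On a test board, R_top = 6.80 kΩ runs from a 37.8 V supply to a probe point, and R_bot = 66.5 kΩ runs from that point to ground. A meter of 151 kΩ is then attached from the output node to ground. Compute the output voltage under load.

The load sits in parallel with R_bot: R_bot‖R_L = (66.5 × 151) / (66.5 + 151) = 46.17 kΩ.
V_out = 37.8 × 46.17 / (6.80 + 46.17) = 37.8 × 46.17/52.97 = 32.9 V.
(Unloaded it would have been 34.3 V.)

V_out ≈ 32.9 V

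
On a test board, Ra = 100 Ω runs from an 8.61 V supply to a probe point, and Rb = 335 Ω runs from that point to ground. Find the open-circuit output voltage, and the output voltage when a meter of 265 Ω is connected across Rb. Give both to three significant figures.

Open-circuit: V = 8.61 × 335/(100 + 335) = 6.63 V.
With the load, Rb becomes Rb‖R_L = 148.0 Ω, so V = 8.61 × 148.0/248.0 = 5.14 V.

Unloaded: 6.63 V; loaded: 5.14 V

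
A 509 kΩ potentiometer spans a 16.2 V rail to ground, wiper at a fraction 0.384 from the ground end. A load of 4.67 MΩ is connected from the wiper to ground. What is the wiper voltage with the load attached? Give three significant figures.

The wiper splits the pot into (1−α)R = 313.5 kΩ above and αR = 195.5 kΩ below.
Lower section ‖ load = 187.6 kΩ.
V_wiper = 16.2 × 187.6/(313.5 + 187.6) = 6.06 V.

V ≈ 6.06 V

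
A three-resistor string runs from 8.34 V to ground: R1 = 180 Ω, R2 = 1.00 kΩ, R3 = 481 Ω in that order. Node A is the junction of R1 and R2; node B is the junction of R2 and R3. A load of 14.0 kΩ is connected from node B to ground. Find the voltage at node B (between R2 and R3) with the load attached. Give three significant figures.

At node B, R3 is in parallel with the load: R3‖R_L = 465.0 Ω.
Below node A the resistance is R2 + (R3‖R_L) = 1465 Ω, so V_A = 8.34 × 1465/1645 = 7.427 V.
Then V_B = V_A × (R3‖R_L)/(R2 + R3‖R_L) = 7.427 × 465.0/1465 = 2.36 V.

V ≈ 2.36 V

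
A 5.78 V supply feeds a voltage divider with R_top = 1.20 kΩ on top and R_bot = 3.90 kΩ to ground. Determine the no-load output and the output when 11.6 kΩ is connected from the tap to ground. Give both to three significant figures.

Unloaded: 4.42 V; loaded: 4.10 V

Open-circuit: V = 5.78 × 3.90/(1.20 + 3.90) = 4.42 V.
With the load, R_bot becomes R_bot‖R_L = 2.919 kΩ, so V = 5.78 × 2.919/4.119 = 4.10 V.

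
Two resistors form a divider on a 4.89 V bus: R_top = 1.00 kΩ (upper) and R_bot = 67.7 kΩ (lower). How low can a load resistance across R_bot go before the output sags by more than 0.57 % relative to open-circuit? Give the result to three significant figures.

R_L(min) ≈ 172 kΩ

Output resistance R_th = R_top‖R_bot = (1000 × 67700)/68700 = 985.4 Ω.
The fractional drop is R_th/(R_th + R_L); requiring this ≤ 0.00570 gives R_L ≥ R_th(1/0.00570 − 1) = 985.4 × 174.4 = 172 kΩ.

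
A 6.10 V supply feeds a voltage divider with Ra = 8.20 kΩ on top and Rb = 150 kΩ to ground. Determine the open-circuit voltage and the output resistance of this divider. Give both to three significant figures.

V_th = 5.78 V, R_th = 7.77 kΩ

V_th is the open-circuit tap voltage: 6.10 × 150/(8.20 + 150) = 5.78 V.
With the supply zeroed, Ra and Rb appear in parallel from the tap: R_th = Ra‖Rb = (8.20 × 150)/158.2 = 7.77 kΩ.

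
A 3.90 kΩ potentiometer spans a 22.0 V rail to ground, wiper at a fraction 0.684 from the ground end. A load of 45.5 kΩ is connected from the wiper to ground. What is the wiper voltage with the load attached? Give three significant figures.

The wiper splits the pot into (1−α)R = 1.232 kΩ above and αR = 2.668 kΩ below.
Lower section ‖ load = 2.520 kΩ.
V_wiper = 22.0 × 2.520/(1.232 + 2.520) = 14.8 V.

V ≈ 14.8 V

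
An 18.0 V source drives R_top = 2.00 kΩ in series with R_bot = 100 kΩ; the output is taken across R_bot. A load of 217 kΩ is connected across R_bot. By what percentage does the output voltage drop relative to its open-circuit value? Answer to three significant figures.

The divider's output (Thévenin) resistance is R_top‖R_bot = 1.961 kΩ.
Fractional drop under load = R_th/(R_th + R_L) = 1.961 / (1.961 + 217) = 0.008955.
So the output falls by 0.895 %.

0.895 %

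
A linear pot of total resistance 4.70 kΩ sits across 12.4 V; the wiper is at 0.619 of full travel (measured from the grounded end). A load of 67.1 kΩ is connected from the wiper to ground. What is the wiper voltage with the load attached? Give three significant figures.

V ≈ 7.55 V

The wiper splits the pot into (1−α)R = 1.791 kΩ above and αR = 2.909 kΩ below.
Lower section ‖ load = 2.788 kΩ.
V_wiper = 12.4 × 2.788/(1.791 + 2.788) = 7.55 V.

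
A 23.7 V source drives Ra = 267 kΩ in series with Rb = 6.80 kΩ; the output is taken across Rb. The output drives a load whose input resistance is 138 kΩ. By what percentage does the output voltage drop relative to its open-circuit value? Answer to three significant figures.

The divider's output (Thévenin) resistance is Ra‖Rb = 6.631 kΩ.
Fractional drop under load = R_th/(R_th + R_L) = 6.631 / (6.631 + 138) = 0.04585.
So the output falls by 4.58 %.

4.58 %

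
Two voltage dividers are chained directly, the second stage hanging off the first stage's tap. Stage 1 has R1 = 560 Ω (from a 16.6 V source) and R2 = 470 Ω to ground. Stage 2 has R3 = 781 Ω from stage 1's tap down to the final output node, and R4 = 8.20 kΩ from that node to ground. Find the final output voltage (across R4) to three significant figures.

V_out ≈ 6.72 V

Stage 2 presents R3+R4 = 8981 Ω as a load on stage 1's tap.
Stage 1's lower leg becomes R2‖(R3+R4) = 446.6 Ω, so V_mid = 16.6 × 446.6/1007 = 7.365 V.
Stage 2 is itself unloaded: V_out = V_mid × R4/(R3+R4) = 7.365 × 8200/8981 = 6.72 V.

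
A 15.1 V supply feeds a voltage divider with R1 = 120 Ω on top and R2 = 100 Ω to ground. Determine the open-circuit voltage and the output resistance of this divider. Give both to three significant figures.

V_th is the open-circuit tap voltage: 15.1 × 100/(120 + 100) = 6.86 V.
With the supply zeroed, R1 and R2 appear in parallel from the tap: R_th = R1‖R2 = (120 × 100)/220.0 = 54.5 Ω.

V_th = 6.86 V, R_th = 54.5 Ω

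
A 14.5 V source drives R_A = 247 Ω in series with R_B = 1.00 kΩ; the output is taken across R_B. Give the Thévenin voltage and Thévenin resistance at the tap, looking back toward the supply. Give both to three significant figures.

V_th is the open-circuit tap voltage: 14.5 × 1000/(247 + 1000) = 11.6 V.
With the supply zeroed, R_A and R_B appear in parallel from the tap: R_th = R_A‖R_B = (247 × 1000)/1247 = 198 Ω.

V_th = 11.6 V, R_th = 198 Ω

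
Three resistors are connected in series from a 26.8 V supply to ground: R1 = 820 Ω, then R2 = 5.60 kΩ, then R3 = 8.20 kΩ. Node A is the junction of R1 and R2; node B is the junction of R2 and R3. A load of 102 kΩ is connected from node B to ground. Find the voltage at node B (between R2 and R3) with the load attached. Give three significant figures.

At node B, R3 is in parallel with the load: R3‖R_L = 7590 Ω.
Below node A the resistance is R2 + (R3‖R_L) = 13190 Ω, so V_A = 26.8 × 13190/14010 = 25.23 V.
Then V_B = V_A × (R3‖R_L)/(R2 + R3‖R_L) = 25.23 × 7590/13190 = 14.5 V.

V ≈ 14.5 V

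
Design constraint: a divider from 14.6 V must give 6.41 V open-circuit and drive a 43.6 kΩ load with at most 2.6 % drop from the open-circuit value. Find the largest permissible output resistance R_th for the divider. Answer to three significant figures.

Loading drop = R_th/(R_th + R_L) ≤ 0.0260, so R_th ≤ R_L · ε/(1−ε) = 43.6 kΩ × 0.0260/0.9740 = 1.16 kΩ.
(Any R1, R2 with R2/(R1+R2) = 0.439 and R1‖R2 ≤ 1.16 kΩ will meet the spec.)

R_th ≤ 1.16 kΩ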